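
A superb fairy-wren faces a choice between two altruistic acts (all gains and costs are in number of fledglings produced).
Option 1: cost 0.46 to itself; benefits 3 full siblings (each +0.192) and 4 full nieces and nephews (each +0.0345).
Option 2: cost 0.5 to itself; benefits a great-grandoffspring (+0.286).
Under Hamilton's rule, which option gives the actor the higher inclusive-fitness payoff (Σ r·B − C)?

Option 1

Option 1: r to a full sibling = 0.5.
Option 1: r to a full niece or nephew = 0.25.
Option 1: Σ r·B − C = (3·0.5·0.192 + 4·0.25·0.0345) − 0.46 = -0.1375.
Option 2: r to a great-grandoffspring = 0.125.
Option 2: Σ r·B − C = (1·0.125·0.286) − 0.5 = -0.46425.
Option 1 has the higher net inclusive-fitness payoff.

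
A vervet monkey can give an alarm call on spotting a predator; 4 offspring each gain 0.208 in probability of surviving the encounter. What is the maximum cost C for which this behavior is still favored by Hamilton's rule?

r to an offspring = 1/2 (one parent–offspring link: r = (1/2)^1 = 1/2).
Hamilton's rule: n·r·B > C, so the trait is favored while C < n·r·B = 4·0.5·0.208 = 0.416.

0.416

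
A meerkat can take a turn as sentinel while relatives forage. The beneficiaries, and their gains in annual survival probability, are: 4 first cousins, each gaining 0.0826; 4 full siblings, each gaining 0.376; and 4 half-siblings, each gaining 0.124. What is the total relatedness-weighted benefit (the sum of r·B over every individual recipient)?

0.9173

r to a first cousin = 0.125 (first cousins share one grandparent pair — two paths of length 4: r = 2·(1/2)^4 = 1/8).
r to a full sibling = 0.5 (full sibs share both parents — two paths of length 2: r = 2·(1/2)^2 = 1/2).
r to a half-sibling = 0.25 (half-sibs share one parent — one path of length 2: r = (1/2)^2 = 1/4).
Summing one r·B term per recipient: 4·0.125·0.0826 + 4·0.5·0.376 + 4·0.25·0.124 = 0.9173.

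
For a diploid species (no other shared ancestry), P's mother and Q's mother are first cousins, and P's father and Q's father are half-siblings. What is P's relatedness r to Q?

Wright's path rule: contributions from independent ancestry routes add.
P and Q are related in two ways: second cousins through their mothers (r = 1/32) and half first cousins through their fathers (r = 1/16).
r = 1/32 + 1/16 = 0.09375.

0.09375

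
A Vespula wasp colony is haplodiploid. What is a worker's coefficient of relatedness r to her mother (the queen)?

One meiotic link between diploid queen and diploid daughter: r = 1/2.

0.5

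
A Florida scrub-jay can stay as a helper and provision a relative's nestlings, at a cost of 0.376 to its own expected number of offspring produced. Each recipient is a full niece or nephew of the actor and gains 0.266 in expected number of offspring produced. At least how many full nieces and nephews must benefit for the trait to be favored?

r to a full niece or nephew = 0.25 (full aunt/uncle↔niece/nephew: two paths of length 3 through the shared grandparent pair: r = 2·(1/2)^3 = 1/4).
Hamilton's rule: n·r·B > C  ⇒  n > C/(r·B) = 0.376/(0.25·0.266) = 5.654.
The smallest integer exceeding 5.654 is 6.

6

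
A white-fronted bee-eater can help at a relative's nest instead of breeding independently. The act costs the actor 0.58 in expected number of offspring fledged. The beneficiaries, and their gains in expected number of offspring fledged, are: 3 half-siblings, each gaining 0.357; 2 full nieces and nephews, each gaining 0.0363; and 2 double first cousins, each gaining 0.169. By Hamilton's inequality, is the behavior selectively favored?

No

Hamilton's rule: the trait is favored when the sum of r·B over every recipient exceeds the actor's cost C.
r to a half-sibling = 1/4 (half-sibs share one parent — one path of length 2: r = (1/2)^2 = 1/4).
r to a full niece or nephew = 1/4 (full aunt/uncle↔niece/nephew: two paths of length 3 through the shared grandparent pair: r = 2·(1/2)^3 = 1/4).
r to a double first cousin = 1/4 (double first cousins share both grandparent pairs — four paths of length 4: r = 4·(1/2)^4 = 1/4).
Summing one r·B term per recipient: 3·0.25·0.357 + 2·0.25·0.0363 + 2·0.25·0.169 = 0.3704.
0.3704 < 0.58: the indirect benefit is less than the cost.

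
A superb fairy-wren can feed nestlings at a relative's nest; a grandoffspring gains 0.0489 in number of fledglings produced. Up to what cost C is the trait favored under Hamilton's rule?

r to a grandoffspring = 1/4 (two parent–offspring links: r = (1/2)^2 = 1/4).
Hamilton's rule: n·r·B > C, so the trait is favored while C < n·r·B = 1·0.25·0.0489 = 0.012225.

0.012225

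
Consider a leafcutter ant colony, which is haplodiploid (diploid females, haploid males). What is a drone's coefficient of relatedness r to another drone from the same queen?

0.5

Haploid brothers each carry a random half of the queen's diploid genome, so on average they share half: r = 1/2.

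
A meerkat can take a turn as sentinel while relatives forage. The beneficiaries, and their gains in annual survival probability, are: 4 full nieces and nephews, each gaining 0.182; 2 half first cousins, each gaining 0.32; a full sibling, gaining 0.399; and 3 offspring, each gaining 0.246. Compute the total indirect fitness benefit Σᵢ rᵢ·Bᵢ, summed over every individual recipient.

0.7905

r to a full niece or nephew = 0.25 (full aunt/uncle↔niece/nephew: two paths of length 3 through the shared grandparent pair: r = 2·(1/2)^3 = 1/4).
r to a half first cousin = 1/16 (half first cousins share one grandparent — one path of length 4: r = (1/2)^4 = 1/16).
r to a full sibling = 0.5 (full sibs share both parents — two paths of length 2: r = 2·(1/2)^2 = 1/2).
r to an offspring = 0.5 (one parent–offspring link: r = (1/2)^1 = 1/2).
Summing one r·B term per recipient: 4·0.25·0.182 + 2·0.0625·0.32 + 1·0.5·0.399 + 3·0.5·0.246 = 0.7905.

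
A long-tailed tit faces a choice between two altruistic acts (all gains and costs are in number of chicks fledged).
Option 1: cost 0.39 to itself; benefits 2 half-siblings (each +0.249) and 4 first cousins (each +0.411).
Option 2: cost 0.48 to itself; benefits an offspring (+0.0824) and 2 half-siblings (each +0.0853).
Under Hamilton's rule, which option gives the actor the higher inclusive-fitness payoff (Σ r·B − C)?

Option 1: r to a half-sibling = 0.25.
Option 1: r to a first cousin = 0.125.
Option 1: Σ r·B − C = (2·0.25·0.249 + 4·0.125·0.411) − 0.39 = -0.06.
Option 2: r to an offspring = 0.5.
Option 2: r to a half-sibling = 0.25.
Option 2: Σ r·B − C = (1·0.5·0.0824 + 2·0.25·0.0853) − 0.48 = -0.39615.
Option 1 has the higher net inclusive-fitness payoff.

Option 1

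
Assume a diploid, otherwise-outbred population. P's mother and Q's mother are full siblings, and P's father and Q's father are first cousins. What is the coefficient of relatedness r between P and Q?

Independent pedigree routes through distinct common ancestors add.
P and Q are related in two ways: first cousins through their mothers (r = 1/8) and second cousins through their fathers (r = 1/32).
r = 1/8 + 1/32 = 5/32 = 0.15625.

0.15625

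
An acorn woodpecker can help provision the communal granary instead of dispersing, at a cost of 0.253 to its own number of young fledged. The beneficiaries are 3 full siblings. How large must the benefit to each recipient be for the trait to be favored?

r to a full sibling = 1/2 (full sibs share both parents — two paths of length 2: r = 2·(1/2)^2 = 1/2).
Hamilton's rule with n recipients of equal r: n·r·B > C, so B > C/(n·r) = 0.253/(3·0.5) = 0.1687.

0.1687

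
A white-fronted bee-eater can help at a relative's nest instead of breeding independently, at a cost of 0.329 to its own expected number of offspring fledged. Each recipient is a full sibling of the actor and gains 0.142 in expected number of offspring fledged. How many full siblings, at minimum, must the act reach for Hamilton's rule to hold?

r to a full sibling = 0.5 (full sibs share both parents — two paths of length 2: r = 2·(1/2)^2 = 1/2).
Hamilton's rule: n·r·B > C  ⇒  n > C/(r·B) = 0.329/(0.5·0.142) = 4.634.
The smallest integer exceeding 4.634 is 5.

5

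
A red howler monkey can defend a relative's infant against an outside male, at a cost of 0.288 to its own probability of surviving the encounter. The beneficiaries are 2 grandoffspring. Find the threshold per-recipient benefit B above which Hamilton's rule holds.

r to a grandoffspring = 1/4 (two parent–offspring links: r = (1/2)^2 = 1/4).
Hamilton's rule with n recipients of equal r: n·r·B > C, so B > C/(n·r) = 0.288/(2·0.25) = 0.576.

0.576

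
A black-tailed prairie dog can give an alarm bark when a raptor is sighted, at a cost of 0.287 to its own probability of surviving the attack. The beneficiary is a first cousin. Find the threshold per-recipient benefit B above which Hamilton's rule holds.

r to a first cousin = 1/8 (first cousins share one grandparent pair — two paths of length 4: r = 2·(1/2)^4 = 1/8).
Hamilton's rule with n recipients of equal r: n·r·B > C, so B > C/(n·r) = 0.287/(1·0.125) = 2.296.

2.296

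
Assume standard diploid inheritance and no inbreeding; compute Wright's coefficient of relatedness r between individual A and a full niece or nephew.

Each parent–offspring link contributes a factor of 1/2, and independent paths through distinct common ancestors add.
Full aunt/uncle↔niece/nephew: two paths of length 3 through the shared grandparent pair: r = 2·(1/2)^3 = 1/4.

0.25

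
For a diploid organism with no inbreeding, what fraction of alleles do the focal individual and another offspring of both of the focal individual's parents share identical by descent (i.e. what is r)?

Each parent–offspring link contributes a factor of 1/2, and independent paths through distinct common ancestors add.
Full sibs share both parents — two paths of length 2: r = 2·(1/2)^2 = 1/2.

0.5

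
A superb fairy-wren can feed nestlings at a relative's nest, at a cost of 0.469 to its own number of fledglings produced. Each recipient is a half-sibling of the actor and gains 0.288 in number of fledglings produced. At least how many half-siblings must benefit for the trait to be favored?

r to a half-sibling = 1/4 (half-sibs share one parent — one path of length 2: r = (1/2)^2 = 1/4).
Hamilton's rule: n·r·B > C  ⇒  n > C/(r·B) = 0.469/(0.25·0.288) = 6.514.
The smallest integer exceeding 6.514 is 7.

7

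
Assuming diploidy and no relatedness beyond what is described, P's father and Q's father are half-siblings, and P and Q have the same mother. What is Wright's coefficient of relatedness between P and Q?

0.3125

Independent pedigree routes through distinct common ancestors add.
P and Q are related in two ways: half first cousins through their fathers (r = 1/16) and half-sibs through their shared mother (r = 1/4).
r = 1/16 + 1/4 = 5/16 = 0.3125.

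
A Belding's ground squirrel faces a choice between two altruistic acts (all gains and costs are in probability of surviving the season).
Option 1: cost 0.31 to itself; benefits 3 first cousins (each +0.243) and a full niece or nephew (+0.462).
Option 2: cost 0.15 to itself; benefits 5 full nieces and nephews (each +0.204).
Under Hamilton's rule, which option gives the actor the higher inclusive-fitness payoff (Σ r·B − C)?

Option 1: r to a first cousin = 0.125.
Option 1: r to a full niece or nephew = 0.25.
Option 1: Σ r·B − C = (3·0.125·0.243 + 1·0.25·0.462) − 0.31 = -0.103375.
Option 2: r to a full niece or nephew = 0.25.
Option 2: Σ r·B − C = (5·0.25·0.204) − 0.15 = 0.105.
Option 2 has the higher net inclusive-fitness payoff.

Option 2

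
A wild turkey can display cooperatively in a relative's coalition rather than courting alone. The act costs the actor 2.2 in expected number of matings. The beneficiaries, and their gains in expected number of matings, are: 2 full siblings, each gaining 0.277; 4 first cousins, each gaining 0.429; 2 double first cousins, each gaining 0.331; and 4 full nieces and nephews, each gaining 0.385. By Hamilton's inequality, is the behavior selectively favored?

Hamilton's rule: the trait is favored when the sum of r·B over every recipient exceeds the actor's cost C.
r to a full sibling = 1/2 (full sibs share both parents — two paths of length 2: r = 2·(1/2)^2 = 1/2).
r to a first cousin = 1/8 (first cousins share one grandparent pair — two paths of length 4: r = 2·(1/2)^4 = 1/8).
r to a double first cousin = 0.25 (double first cousins share both grandparent pairs — four paths of length 4: r = 4·(1/2)^4 = 1/4).
r to a full niece or nephew = 0.25 (full aunt/uncle↔niece/nephew: two paths of length 3 through the shared grandparent pair: r = 2·(1/2)^3 = 1/4).
Summing one r·B term per recipient: 2·0.5·0.277 + 4·0.125·0.429 + 2·0.25·0.331 + 4·0.25·0.385 = 1.042.
1.042 < 2.2: the indirect benefit is less than the cost.

No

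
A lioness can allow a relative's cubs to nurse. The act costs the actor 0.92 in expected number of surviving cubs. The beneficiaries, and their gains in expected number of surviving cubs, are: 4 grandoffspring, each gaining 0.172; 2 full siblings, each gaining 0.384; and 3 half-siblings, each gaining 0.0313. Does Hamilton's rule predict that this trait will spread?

No

Hamilton's rule: the trait is favored when the sum of r·B over every recipient exceeds the actor's cost C.
r to a grandoffspring = 1/4 (two parent–offspring links: r = (1/2)^2 = 1/4).
r to a full sibling = 1/2 (full sibs share both parents — two paths of length 2: r = 2·(1/2)^2 = 1/2).
r to a half-sibling = 1/4 (half-sibs share one parent — one path of length 2: r = (1/2)^2 = 1/4).
Summing one r·B term per recipient: 4·0.25·0.172 + 2·0.5·0.384 + 3·0.25·0.0313 = 0.579475.
0.579475 < 0.92: the indirect benefit is less than the cost.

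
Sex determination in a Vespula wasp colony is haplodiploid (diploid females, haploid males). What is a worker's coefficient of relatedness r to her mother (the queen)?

One meiotic link between diploid queen and diploid daughter: r = 1/2.

0.5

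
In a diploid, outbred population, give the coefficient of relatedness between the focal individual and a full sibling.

Each parent–offspring link contributes a factor of 1/2, and independent paths through distinct common ancestors add.
Full sibs share both parents — two paths of length 2: r = 2·(1/2)^2 = 1/2.

0.5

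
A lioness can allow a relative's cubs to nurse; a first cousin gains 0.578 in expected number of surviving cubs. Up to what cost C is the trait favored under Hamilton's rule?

r to a first cousin = 0.125 (first cousins share one grandparent pair — two paths of length 4: r = 2·(1/2)^4 = 1/8).
Hamilton's rule: n·r·B > C, so the trait is favored while C < n·r·B = 1·0.125·0.578 = 0.07225.

0.07225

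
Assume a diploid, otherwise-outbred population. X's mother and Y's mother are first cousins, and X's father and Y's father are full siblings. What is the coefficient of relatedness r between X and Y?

0.15625

With two independent routes of shared ancestry, r is the sum of the two contributions.
X and Y are related in two ways: second cousins through their mothers (r = 1/32) and first cousins through their fathers (r = 1/8).
r = 1/32 + 1/8 = 5/32 = 0.15625.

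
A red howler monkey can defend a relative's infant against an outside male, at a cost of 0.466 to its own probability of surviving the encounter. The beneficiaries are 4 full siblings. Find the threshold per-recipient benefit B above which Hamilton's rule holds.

0.233

r to a full sibling = 0.5 (full sibs share both parents — two paths of length 2: r = 2·(1/2)^2 = 1/2).
Hamilton's rule with n recipients of equal r: n·r·B > C, so B > C/(n·r) = 0.466/(4·0.5) = 0.233.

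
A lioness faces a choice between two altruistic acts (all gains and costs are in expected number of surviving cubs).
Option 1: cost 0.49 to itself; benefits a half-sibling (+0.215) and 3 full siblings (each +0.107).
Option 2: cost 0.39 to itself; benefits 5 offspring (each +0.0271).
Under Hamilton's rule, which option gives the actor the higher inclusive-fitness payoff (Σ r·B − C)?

Option 1

Option 1: r to a half-sibling = 0.25.
Option 1: r to a full sibling = 0.5.
Option 1: Σ r·B − C = (1·0.25·0.215 + 3·0.5·0.107) − 0.49 = -0.27575.
Option 2: r to an offspring = 0.5.
Option 2: Σ r·B − C = (5·0.5·0.0271) − 0.39 = -0.32225.
Option 1 has the higher net inclusive-fitness payoff.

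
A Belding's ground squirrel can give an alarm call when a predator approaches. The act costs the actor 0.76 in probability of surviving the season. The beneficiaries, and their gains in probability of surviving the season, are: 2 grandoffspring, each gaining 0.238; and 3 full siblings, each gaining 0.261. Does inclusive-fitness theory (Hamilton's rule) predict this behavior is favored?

Hamilton's rule: the trait is favored when the sum of r·B over every recipient exceeds the actor's cost C.
r to a grandoffspring = 1/4 (two parent–offspring links: r = (1/2)^2 = 1/4).
r to a full sibling = 0.5 (full sibs share both parents — two paths of length 2: r = 2·(1/2)^2 = 1/2).
Summing one r·B term per recipient: 2·0.25·0.238 + 3·0.5·0.261 = 0.5105.
0.5105 < 0.76: the indirect benefit is less than the cost.

No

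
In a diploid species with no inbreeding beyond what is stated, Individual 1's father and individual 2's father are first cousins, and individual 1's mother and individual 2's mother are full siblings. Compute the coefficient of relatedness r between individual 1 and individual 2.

0.15625

Wright's path rule: contributions from independent ancestry routes add.
Individual 1 and individual 2 are related in two ways: second cousins through their fathers (r = 1/32) and first cousins through their mothers (r = 1/8).
r = 1/32 + 1/8 = 0.15625.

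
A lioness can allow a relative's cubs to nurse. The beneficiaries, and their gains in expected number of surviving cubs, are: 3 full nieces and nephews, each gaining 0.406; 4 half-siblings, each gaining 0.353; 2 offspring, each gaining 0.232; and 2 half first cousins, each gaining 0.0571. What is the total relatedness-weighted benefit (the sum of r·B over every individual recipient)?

0.8966375

r to a full niece or nephew = 1/4 (full aunt/uncle↔niece/nephew: two paths of length 3 through the shared grandparent pair: r = 2·(1/2)^3 = 1/4).
r to a half-sibling = 0.25 (half-sibs share one parent — one path of length 2: r = (1/2)^2 = 1/4).
r to an offspring = 0.5 (one parent–offspring link: r = (1/2)^1 = 1/2).
r to a half first cousin = 0.0625 (half first cousins share one grandparent — one path of length 4: r = (1/2)^4 = 1/16).
Summing one r·B term per recipient: 3·0.25·0.406 + 4·0.25·0.353 + 2·0.5·0.232 + 2·0.0625·0.0571 = 0.8966375.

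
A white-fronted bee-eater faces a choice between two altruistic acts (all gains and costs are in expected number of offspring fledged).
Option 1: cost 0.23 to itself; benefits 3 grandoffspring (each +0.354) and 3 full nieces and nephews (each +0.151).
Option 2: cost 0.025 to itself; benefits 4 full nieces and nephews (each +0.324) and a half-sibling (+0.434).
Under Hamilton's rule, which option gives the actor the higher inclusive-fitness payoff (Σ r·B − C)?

Option 2

Option 1: r to a grandoffspring = 0.25.
Option 1: r to a full niece or nephew = 0.25.
Option 1: Σ r·B − C = (3·0.25·0.354 + 3·0.25·0.151) − 0.23 = 0.14875.
Option 2: r to a full niece or nephew = 0.25.
Option 2: r to a half-sibling = 0.25.
Option 2: Σ r·B − C = (4·0.25·0.324 + 1·0.25·0.434) − 0.025 = 0.4075.
Option 2 has the higher net inclusive-fitness payoff.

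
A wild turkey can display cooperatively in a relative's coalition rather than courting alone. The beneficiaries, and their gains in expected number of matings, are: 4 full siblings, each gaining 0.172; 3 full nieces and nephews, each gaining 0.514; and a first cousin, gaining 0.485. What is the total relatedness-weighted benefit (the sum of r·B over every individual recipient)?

0.790125

r to a full sibling = 0.5 (full sibs share both parents — two paths of length 2: r = 2·(1/2)^2 = 1/2).
r to a full niece or nephew = 0.25 (full aunt/uncle↔niece/nephew: two paths of length 3 through the shared grandparent pair: r = 2·(1/2)^3 = 1/4).
r to a first cousin = 1/8 (first cousins share one grandparent pair — two paths of length 4: r = 2·(1/2)^4 = 1/8).
Summing one r·B term per recipient: 4·0.5·0.172 + 3·0.25·0.514 + 1·0.125·0.485 = 0.790125.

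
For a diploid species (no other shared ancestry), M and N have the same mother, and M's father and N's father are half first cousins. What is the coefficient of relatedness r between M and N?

0.265625

Relatedness sums over independent paths through distinct common ancestors.
M and N are related in two ways: half-sibs through their shared mother (r = 1/4) and half second cousins through their fathers (r = 1/64).
r = 1/4 + 1/64 = 0.265625.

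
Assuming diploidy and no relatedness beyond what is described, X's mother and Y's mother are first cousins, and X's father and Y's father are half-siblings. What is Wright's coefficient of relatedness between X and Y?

With two independent routes of shared ancestry, r is the sum of the two contributions.
X and Y are related in two ways: second cousins through their mothers (r = 1/32) and half first cousins through their fathers (r = 1/16).
r = 1/32 + 1/16 = 0.09375.

0.09375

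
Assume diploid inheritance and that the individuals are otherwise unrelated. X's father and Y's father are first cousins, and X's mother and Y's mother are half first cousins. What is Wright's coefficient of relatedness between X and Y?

Independent pedigree routes through distinct common ancestors add.
X and Y are related in two ways: second cousins through their fathers (r = 1/32) and half second cousins through their mothers (r = 1/64).
r = 1/32 + 1/64 = 3/64 = 0.046875.

0.046875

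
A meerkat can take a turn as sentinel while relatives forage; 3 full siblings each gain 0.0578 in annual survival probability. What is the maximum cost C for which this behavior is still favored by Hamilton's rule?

r to a full sibling = 1/2 (full sibs share both parents — two paths of length 2: r = 2·(1/2)^2 = 1/2).
Hamilton's rule: n·r·B > C, so the trait is favored while C < n·r·B = 3·0.5·0.0578 = 0.0867.

0.0867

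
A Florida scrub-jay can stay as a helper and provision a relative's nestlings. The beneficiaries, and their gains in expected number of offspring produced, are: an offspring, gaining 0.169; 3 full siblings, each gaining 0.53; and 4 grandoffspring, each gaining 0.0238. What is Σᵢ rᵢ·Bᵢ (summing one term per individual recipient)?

0.9033

r to an offspring = 1/2 (one parent–offspring link: r = (1/2)^1 = 1/2).
r to a full sibling = 0.5 (full sibs share both parents — two paths of length 2: r = 2·(1/2)^2 = 1/2).
r to a grandoffspring = 0.25 (two parent–offspring links: r = (1/2)^2 = 1/4).
Summing one r·B term per recipient: 1·0.5·0.169 + 3·0.5·0.53 + 4·0.25·0.0238 = 0.9033.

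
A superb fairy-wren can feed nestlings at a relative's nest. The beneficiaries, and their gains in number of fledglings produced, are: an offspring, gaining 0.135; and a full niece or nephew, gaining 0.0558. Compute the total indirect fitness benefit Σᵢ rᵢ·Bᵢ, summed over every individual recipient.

0.08145

r to an offspring = 1/2 (one parent–offspring link: r = (1/2)^1 = 1/2).
r to a full niece or nephew = 0.25 (full aunt/uncle↔niece/nephew: two paths of length 3 through the shared grandparent pair: r = 2·(1/2)^3 = 1/4).
Summing one r·B term per recipient: 1·0.5·0.135 + 1·0.25·0.0558 = 0.08145.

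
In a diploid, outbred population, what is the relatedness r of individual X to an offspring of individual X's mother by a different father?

0.25

Each parent–offspring link contributes a factor of 1/2, and independent paths through distinct common ancestors add.
Half-sibs share one parent — one path of length 2: r = (1/2)^2 = 1/4.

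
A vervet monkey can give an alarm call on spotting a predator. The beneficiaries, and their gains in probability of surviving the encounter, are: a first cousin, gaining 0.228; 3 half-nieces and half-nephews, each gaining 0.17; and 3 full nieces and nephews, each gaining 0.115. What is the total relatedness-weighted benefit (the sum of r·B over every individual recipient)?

0.1785

r to a first cousin = 0.125 (first cousins share one grandparent pair — two paths of length 4: r = 2·(1/2)^4 = 1/8).
r to a half-niece or half-nephew = 1/8 (half-aunt/uncle↔niece/nephew: one path of length 3: r = (1/2)^3 = 1/8).
r to a full niece or nephew = 1/4 (full aunt/uncle↔niece/nephew: two paths of length 3 through the shared grandparent pair: r = 2·(1/2)^3 = 1/4).
Summing one r·B term per recipient: 1·0.125·0.228 + 3·0.125·0.17 + 3·0.25·0.115 = 0.1785.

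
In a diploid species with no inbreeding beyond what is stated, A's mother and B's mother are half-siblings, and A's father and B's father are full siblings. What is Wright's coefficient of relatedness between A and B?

0.1875

Relatedness sums over independent paths through distinct common ancestors.
A and B are related in two ways: half first cousins through their mothers (r = 1/16) and first cousins through their fathers (r = 1/8).
r = 1/16 + 1/8 = 3/16 = 0.1875.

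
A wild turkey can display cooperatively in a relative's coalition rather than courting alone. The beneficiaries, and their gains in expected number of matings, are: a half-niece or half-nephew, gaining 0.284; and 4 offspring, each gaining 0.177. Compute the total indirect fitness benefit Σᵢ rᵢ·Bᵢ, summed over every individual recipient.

0.3895

r to a half-niece or half-nephew = 0.125 (half-aunt/uncle↔niece/nephew: one path of length 3: r = (1/2)^3 = 1/8).
r to an offspring = 0.5 (one parent–offspring link: r = (1/2)^1 = 1/2).
Summing one r·B term per recipient: 1·0.125·0.284 + 4·0.5·0.177 = 0.3895.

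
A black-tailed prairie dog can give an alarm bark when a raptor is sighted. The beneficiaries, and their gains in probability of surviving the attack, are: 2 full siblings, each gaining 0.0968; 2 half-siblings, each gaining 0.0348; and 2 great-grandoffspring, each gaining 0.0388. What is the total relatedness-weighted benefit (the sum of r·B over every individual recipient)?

0.1239

r to a full sibling = 1/2 (full sibs share both parents — two paths of length 2: r = 2·(1/2)^2 = 1/2).
r to a half-sibling = 1/4 (half-sibs share one parent — one path of length 2: r = (1/2)^2 = 1/4).
r to a great-grandoffspring = 1/8 (three parent–offspring links: r = (1/2)^3 = 1/8).
Summing one r·B term per recipient: 2·0.5·0.0968 + 2·0.25·0.0348 + 2·0.125·0.0388 = 0.1239.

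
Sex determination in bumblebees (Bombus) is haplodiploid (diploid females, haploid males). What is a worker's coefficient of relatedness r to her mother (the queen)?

One meiotic link between diploid queen and diploid daughter: r = 1/2.

0.5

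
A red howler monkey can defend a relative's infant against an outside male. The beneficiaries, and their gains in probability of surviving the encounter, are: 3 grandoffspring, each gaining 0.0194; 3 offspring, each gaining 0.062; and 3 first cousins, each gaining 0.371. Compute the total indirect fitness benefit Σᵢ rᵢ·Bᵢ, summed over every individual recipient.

0.246675

r to a grandoffspring = 1/4 (two parent–offspring links: r = (1/2)^2 = 1/4).
r to an offspring = 0.5 (one parent–offspring link: r = (1/2)^1 = 1/2).
r to a first cousin = 1/8 (first cousins share one grandparent pair — two paths of length 4: r = 2·(1/2)^4 = 1/8).
Summing one r·B term per recipient: 3·0.25·0.0194 + 3·0.5·0.062 + 3·0.125·0.371 = 0.246675.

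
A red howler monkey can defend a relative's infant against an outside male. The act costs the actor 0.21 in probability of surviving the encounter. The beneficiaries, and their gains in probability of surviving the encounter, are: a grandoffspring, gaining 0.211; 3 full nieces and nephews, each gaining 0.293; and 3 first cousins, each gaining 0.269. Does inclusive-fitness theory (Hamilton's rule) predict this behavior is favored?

Yes

Hamilton's rule: the trait is favored when the sum of r·B over every recipient exceeds the actor's cost C.
r to a grandoffspring = 0.25 (two parent–offspring links: r = (1/2)^2 = 1/4).
r to a full niece or nephew = 1/4 (full aunt/uncle↔niece/nephew: two paths of length 3 through the shared grandparent pair: r = 2·(1/2)^3 = 1/4).
r to a first cousin = 1/8 (first cousins share one grandparent pair — two paths of length 4: r = 2·(1/2)^4 = 1/8).
Summing one r·B term per recipient: 1·0.25·0.211 + 3·0.25·0.293 + 3·0.125·0.269 = 0.373375.
0.373375 > 0.21: the indirect benefit exceeds the cost.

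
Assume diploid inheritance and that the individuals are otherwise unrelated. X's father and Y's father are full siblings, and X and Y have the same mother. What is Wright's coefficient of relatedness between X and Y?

0.375

With two independent routes of shared ancestry, r is the sum of the two contributions.
X and Y are related in two ways: first cousins through their fathers (r = 1/8) and half-sibs through their shared mother (r = 1/4).
r = 1/8 + 1/4 = 3/8 = 0.375.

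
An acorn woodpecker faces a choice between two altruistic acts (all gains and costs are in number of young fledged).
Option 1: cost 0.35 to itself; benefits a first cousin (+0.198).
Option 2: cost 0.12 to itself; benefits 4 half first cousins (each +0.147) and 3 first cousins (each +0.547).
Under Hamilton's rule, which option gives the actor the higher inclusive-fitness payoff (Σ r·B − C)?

Option 2

Option 1: r to a first cousin = 0.125.
Option 1: Σ r·B − C = (1·0.125·0.198) − 0.35 = -0.32525.
Option 2: r to a half first cousin = 0.0625.
Option 2: r to a first cousin = 0.125.
Option 2: Σ r·B − C = (4·0.0625·0.147 + 3·0.125·0.547) − 0.12 = 0.121875.
Option 2 has the higher net inclusive-fitness payoff.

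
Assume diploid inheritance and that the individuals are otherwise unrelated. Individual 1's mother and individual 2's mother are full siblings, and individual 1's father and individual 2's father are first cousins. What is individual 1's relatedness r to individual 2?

0.15625

Relatedness sums over independent paths through distinct common ancestors.
Individual 1 and individual 2 are related in two ways: first cousins through their mothers (r = 1/8) and second cousins through their fathers (r = 1/32).
r = 1/8 + 1/32 = 5/32 = 0.15625.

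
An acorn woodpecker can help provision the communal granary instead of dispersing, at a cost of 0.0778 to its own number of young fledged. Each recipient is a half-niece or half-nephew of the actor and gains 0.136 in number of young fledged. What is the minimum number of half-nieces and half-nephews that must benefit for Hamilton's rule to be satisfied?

r to a half-niece or half-nephew = 0.125 (half-aunt/uncle↔niece/nephew: one path of length 3: r = (1/2)^3 = 1/8).
Hamilton's rule: n·r·B > C  ⇒  n > C/(r·B) = 0.0778/(0.125·0.136) = 4.576.
The smallest integer exceeding 4.576 is 5.

5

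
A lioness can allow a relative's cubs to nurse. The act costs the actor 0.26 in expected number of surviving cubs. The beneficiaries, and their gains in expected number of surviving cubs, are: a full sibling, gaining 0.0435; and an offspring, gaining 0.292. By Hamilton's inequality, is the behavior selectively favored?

Hamilton's rule: the trait is favored when the sum of r·B over every recipient exceeds the actor's cost C.
r to a full sibling = 1/2 (full sibs share both parents — two paths of length 2: r = 2·(1/2)^2 = 1/2).
r to an offspring = 0.5 (one parent–offspring link: r = (1/2)^1 = 1/2).
Summing one r·B term per recipient: 1·0.5·0.0435 + 1·0.5·0.292 = 0.16775.
0.16775 < 0.26: the indirect benefit is less than the cost.

No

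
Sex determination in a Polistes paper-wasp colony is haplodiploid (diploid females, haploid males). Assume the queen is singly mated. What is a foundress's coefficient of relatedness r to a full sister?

0.75

Haplodiploid full sisters inherit their father's entire haploid genome identically (contributing 1/2) and on average half of their mother's contribution (1/2 · 1/2 = 1/4); r = 1/2 + 1/4 = 3/4.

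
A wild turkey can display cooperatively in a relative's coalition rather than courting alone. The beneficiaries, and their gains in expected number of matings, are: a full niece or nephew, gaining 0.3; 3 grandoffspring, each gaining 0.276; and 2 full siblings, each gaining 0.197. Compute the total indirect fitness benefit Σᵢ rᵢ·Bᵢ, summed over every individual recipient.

0.479

r to a full niece or nephew = 1/4 (full aunt/uncle↔niece/nephew: two paths of length 3 through the shared grandparent pair: r = 2·(1/2)^3 = 1/4).
r to a grandoffspring = 1/4 (two parent–offspring links: r = (1/2)^2 = 1/4).
r to a full sibling = 0.5 (full sibs share both parents — two paths of length 2: r = 2·(1/2)^2 = 1/2).
Summing one r·B term per recipient: 1·0.25·0.3 + 3·0.25·0.276 + 2·0.5·0.197 = 0.479.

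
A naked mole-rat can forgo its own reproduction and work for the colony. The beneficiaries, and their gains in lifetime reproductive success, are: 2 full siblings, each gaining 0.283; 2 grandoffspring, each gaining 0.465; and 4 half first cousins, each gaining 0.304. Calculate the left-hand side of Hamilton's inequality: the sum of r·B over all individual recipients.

0.5915

r to a full sibling = 1/2 (full sibs share both parents — two paths of length 2: r = 2·(1/2)^2 = 1/2).
r to a grandoffspring = 1/4 (two parent–offspring links: r = (1/2)^2 = 1/4).
r to a half first cousin = 1/16 (half first cousins share one grandparent — one path of length 4: r = (1/2)^4 = 1/16).
Summing one r·B term per recipient: 2·0.5·0.283 + 2·0.25·0.465 + 4·0.0625·0.304 = 0.5915.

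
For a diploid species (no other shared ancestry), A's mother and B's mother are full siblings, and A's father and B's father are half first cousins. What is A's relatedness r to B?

Relatedness sums over independent paths through distinct common ancestors.
A and B are related in two ways: first cousins through their mothers (r = 1/8) and half second cousins through their fathers (r = 1/64).
r = 1/8 + 1/64 = 9/64 = 0.140625.

0.140625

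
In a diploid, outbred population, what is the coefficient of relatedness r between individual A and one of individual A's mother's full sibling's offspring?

0.125

Each parent–offspring link contributes a factor of 1/2, and independent paths through distinct common ancestors add.
First cousins share one grandparent pair — two paths of length 4: r = 2·(1/2)^4 = 1/8.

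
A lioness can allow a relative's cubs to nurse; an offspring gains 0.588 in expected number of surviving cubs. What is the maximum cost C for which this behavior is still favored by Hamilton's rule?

r to an offspring = 0.5 (one parent–offspring link: r = (1/2)^1 = 1/2).
Hamilton's rule: n·r·B > C, so the trait is favored while C < n·r·B = 1·0.5·0.588 = 0.294.

0.294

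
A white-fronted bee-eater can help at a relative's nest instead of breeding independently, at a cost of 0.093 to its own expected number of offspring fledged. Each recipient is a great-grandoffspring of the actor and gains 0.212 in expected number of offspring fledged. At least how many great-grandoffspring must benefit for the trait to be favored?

4

r to a great-grandoffspring = 1/8 (three parent–offspring links: r = (1/2)^3 = 1/8).
Hamilton's rule: n·r·B > C  ⇒  n > C/(r·B) = 0.093/(0.125·0.212) = 3.509.
The smallest integer exceeding 3.509 is 4.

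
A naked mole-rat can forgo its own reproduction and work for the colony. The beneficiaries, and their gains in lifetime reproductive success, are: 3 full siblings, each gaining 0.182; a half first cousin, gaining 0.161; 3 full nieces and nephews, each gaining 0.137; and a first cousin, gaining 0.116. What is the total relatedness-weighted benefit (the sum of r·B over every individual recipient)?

0.4003125

r to a full sibling = 0.5 (full sibs share both parents — two paths of length 2: r = 2·(1/2)^2 = 1/2).
r to a half first cousin = 0.0625 (half first cousins share one grandparent — one path of length 4: r = (1/2)^4 = 1/16).
r to a full niece or nephew = 0.25 (full aunt/uncle↔niece/nephew: two paths of length 3 through the shared grandparent pair: r = 2·(1/2)^3 = 1/4).
r to a first cousin = 1/8 (first cousins share one grandparent pair — two paths of length 4: r = 2·(1/2)^4 = 1/8).
Summing one r·B term per recipient: 3·0.5·0.182 + 1·0.0625·0.161 + 3·0.25·0.137 + 1·0.125·0.116 = 0.4003125.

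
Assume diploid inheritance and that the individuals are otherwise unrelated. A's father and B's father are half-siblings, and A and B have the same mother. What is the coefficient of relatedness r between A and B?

Wright's path rule: contributions from independent ancestry routes add.
A and B are related in two ways: half first cousins through their fathers (r = 1/16) and half-sibs through their shared mother (r = 1/4).
r = 1/16 + 1/4 = 0.3125.

0.3125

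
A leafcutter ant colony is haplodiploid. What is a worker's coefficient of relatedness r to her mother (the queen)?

One meiotic link between diploid queen and diploid daughter: r = 1/2.

0.5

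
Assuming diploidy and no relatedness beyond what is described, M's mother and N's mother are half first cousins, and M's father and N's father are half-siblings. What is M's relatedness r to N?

Independent pedigree routes through distinct common ancestors add.
M and N are related in two ways: half second cousins through their mothers (r = 1/64) and half first cousins through their fathers (r = 1/16).
r = 1/64 + 1/16 = 5/64 = 0.078125.

0.078125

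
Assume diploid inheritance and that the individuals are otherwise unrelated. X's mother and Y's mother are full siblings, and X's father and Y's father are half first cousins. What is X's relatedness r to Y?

0.140625

Wright's path rule: contributions from independent ancestry routes add.
X and Y are related in two ways: first cousins through their mothers (r = 1/8) and half second cousins through their fathers (r = 1/64).
r = 1/8 + 1/64 = 9/64 = 0.140625.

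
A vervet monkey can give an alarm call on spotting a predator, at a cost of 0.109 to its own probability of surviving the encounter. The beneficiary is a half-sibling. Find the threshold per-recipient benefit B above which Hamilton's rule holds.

0.436

r to a half-sibling = 0.25 (half-sibs share one parent — one path of length 2: r = (1/2)^2 = 1/4).
Hamilton's rule with n recipients of equal r: n·r·B > C, so B > C/(n·r) = 0.109/(1·0.25) = 0.436.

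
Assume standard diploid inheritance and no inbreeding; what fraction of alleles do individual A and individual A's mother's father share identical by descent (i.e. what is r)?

Each parent–offspring link contributes a factor of 1/2, and independent paths through distinct common ancestors add.
Two parent–offspring links: r = (1/2)^2 = 1/4.

0.25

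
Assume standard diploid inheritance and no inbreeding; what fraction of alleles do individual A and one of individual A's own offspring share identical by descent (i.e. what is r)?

Each parent–offspring link contributes a factor of 1/2, and independent paths through distinct common ancestors add.
One parent–offspring link: r = (1/2)^1 = 1/2.

0.5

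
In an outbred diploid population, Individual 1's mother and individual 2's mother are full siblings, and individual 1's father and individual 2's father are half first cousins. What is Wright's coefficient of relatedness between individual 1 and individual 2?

With two independent routes of shared ancestry, r is the sum of the two contributions.
Individual 1 and individual 2 are related in two ways: first cousins through their mothers (r = 1/8) and half second cousins through their fathers (r = 1/64).
r = 1/8 + 1/64 = 9/64 = 0.140625.

0.140625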